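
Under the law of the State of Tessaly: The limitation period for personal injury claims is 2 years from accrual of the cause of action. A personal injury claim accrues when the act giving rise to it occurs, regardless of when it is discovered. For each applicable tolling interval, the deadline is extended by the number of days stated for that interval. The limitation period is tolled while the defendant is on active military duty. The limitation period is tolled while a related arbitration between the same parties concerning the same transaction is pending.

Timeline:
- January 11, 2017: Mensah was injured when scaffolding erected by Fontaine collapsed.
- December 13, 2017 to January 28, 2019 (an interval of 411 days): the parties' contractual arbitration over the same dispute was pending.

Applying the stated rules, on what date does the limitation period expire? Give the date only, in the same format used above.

The limitation period began to run on January 11, 2017.
2 years from January 11, 2017 is January 11, 2019.
The period was tolled for 411 days by the pending related arbitration (December 13, 2017 to January 28, 2019), pushing the deadline to February 26, 2020.

February 26, 2020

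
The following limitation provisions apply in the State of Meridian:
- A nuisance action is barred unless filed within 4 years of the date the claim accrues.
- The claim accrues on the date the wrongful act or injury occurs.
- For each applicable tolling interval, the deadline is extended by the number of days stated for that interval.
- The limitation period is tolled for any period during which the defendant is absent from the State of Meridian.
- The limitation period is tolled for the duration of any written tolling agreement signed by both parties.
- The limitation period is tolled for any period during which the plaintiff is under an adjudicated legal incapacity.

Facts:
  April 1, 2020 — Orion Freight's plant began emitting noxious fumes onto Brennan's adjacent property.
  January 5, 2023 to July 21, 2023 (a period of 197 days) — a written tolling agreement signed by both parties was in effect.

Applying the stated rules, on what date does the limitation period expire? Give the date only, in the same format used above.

The limitation period began to run on April 1, 2020.
The untolled deadline — 4 years after April 1, 2020 — is April 1, 2024.
Because the written tolling agreement ran from January 5, 2023 to July 21, 2023, the deadline is extended by 197 days to October 15, 2024.

October 15, 2024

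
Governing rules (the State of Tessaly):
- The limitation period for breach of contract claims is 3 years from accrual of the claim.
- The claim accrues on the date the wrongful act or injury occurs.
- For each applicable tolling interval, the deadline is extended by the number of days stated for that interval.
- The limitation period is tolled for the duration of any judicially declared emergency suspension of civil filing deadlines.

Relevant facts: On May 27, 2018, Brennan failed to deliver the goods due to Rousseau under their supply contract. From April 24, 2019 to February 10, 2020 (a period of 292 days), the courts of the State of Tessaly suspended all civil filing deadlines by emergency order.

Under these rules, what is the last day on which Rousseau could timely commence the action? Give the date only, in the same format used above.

March 15, 2022

The claim accrued on May 27, 2018, when the wrongful act occurred.
3 years from May 27, 2018 is May 27, 2021.
Because the emergency suspension of filing deadlines ran from April 24, 2019 to February 10, 2020, the deadline is extended by 292 days to March 15, 2022.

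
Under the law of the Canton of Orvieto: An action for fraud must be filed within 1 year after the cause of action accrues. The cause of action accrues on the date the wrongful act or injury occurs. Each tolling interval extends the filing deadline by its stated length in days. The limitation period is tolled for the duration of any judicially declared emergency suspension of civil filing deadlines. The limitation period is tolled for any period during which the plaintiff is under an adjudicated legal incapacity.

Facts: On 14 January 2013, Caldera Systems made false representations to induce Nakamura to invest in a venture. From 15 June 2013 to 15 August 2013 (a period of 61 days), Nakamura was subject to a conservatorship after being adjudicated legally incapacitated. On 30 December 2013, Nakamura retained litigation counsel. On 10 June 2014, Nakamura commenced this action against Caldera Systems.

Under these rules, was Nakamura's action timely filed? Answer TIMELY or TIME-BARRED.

TIME-BARRED

The claim accrued on 14 January 2013, when the wrongful act occurred.
The untolled deadline — 1 year after 14 January 2013 — is 14 January 2014.
Because the plaintiff's legal incapacity ran from 15 June 2013 to 15 August 2013, the deadline is extended by 61 days to 16 March 2014.
The other events in the timeline have no effect on the limitation period under the stated rules.
Filing on 10 June 2014 missed the 16 March 2014 deadline — the action is time-barred.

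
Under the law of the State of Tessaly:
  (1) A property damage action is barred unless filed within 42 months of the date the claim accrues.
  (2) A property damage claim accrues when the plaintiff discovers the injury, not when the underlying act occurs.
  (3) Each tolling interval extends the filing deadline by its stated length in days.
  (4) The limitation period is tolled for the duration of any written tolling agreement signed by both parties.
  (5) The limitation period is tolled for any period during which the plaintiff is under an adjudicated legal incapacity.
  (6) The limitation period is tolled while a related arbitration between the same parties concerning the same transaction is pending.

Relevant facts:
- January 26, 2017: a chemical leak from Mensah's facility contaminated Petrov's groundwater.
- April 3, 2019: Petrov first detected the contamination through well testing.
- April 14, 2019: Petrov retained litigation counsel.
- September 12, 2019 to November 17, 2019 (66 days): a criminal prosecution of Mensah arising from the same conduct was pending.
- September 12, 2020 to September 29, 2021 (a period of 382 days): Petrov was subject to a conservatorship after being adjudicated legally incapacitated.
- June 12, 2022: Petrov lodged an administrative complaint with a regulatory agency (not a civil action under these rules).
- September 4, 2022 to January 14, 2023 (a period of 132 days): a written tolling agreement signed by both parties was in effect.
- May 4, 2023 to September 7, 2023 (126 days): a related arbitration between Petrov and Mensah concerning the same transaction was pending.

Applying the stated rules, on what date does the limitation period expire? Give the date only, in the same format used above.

July 4, 2024

The claim did not accrue until Petrov discovered the injury on April 3, 2019; the January 26, 2017 act date does not start the clock under the stated rule.
42 months from April 3, 2019 is October 3, 2022.
The plaintiff's legal incapacity from September 12, 2020 to September 29, 2021 tolled the period for 382 days, extending the deadline to October 20, 2023.
The written tolling agreement from September 4, 2022 to January 14, 2023 tolled the period for 132 days, extending the deadline to February 29, 2024.
The period was tolled for 126 days by the pending related arbitration (May 4, 2023 to September 7, 2023), pushing the deadline to July 4, 2024.
Although a criminal prosecution ran from September 12, 2019 to November 17, 2019, the stated rules do not make that a tolling event, so it is disregarded.
None of the other events listed affects the running of the period under the stated rules.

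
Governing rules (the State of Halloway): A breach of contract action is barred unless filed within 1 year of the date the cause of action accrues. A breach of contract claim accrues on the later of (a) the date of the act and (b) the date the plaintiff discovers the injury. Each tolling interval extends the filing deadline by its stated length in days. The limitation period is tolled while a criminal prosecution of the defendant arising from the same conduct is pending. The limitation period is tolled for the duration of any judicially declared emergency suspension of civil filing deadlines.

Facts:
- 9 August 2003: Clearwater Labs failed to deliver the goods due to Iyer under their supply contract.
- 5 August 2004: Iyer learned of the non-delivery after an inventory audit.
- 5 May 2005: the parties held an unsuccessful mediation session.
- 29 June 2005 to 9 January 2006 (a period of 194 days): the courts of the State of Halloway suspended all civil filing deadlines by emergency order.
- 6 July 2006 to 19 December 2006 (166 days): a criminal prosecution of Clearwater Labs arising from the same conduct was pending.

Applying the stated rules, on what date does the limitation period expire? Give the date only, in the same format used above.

Taking the later of the act (9 August 2003) and discovery (5 August 2004), the claim accrued on 5 August 2004.
1 year from 5 August 2004 is 5 August 2005.
Because the emergency suspension of filing deadlines ran from 29 June 2005 to 9 January 2006, the deadline is extended by 194 days to 15 February 2006.
The pending criminal prosecution starting 6 July 2006 came too late — the period had run on 15 February 2006 — and so does not extend the deadline.
None of the other events listed affects the running of the period under the stated rules.

15 February 2006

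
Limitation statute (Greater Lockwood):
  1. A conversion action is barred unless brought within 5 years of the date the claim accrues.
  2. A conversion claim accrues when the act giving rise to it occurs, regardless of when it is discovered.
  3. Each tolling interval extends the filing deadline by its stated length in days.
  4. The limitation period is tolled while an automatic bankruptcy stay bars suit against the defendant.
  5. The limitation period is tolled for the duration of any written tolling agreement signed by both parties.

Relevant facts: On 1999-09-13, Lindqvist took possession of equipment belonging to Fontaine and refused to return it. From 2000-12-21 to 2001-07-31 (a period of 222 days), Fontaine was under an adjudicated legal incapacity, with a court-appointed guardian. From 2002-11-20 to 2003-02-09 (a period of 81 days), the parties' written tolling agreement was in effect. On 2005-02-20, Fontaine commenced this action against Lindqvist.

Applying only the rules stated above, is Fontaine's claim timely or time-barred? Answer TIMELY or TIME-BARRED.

TIME-BARRED

The claim accrued on 1999-09-13, the date of the act.
5 years from 1999-09-13 is 2004-09-13.
Because the written tolling agreement ran from 2002-11-20 to 2003-02-09, the deadline is extended by 81 days to 2004-12-03.
No stated provision tolls the period for the plaintiff's incapacity, so the interval from 2000-12-21 to 2001-07-31 has no effect on the deadline.
The 2005-02-20 filing falls after the 2004-12-03 deadline; the claim is time-barred.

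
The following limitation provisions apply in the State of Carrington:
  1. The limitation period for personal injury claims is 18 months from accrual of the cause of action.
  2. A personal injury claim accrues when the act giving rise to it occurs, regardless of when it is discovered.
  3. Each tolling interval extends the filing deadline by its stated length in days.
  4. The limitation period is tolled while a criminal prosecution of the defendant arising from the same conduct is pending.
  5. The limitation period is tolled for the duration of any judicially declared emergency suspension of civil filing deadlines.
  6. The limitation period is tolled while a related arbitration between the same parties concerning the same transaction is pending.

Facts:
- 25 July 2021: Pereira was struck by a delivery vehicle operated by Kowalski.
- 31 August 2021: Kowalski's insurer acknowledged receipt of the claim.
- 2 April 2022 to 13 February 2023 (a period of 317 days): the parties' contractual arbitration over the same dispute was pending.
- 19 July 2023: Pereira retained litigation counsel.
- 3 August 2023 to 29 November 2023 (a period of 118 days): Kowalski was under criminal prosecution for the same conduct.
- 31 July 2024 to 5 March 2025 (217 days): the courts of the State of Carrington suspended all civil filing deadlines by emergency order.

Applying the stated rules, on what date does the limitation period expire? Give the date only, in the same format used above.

4 April 2024

The cause of action accrued on 25 July 2021, the date of the act.
18 months from 25 July 2021 is 25 January 2023.
Because the pending related arbitration ran from 2 April 2022 to 13 February 2023, the deadline is extended by 317 days to 8 December 2023.
The period was tolled for 118 days by the pending criminal prosecution (3 August 2023 to 29 November 2023), pushing the deadline to 4 April 2024.
By the time the emergency suspension of filing deadlines began on 31 July 2024, the limitation period had already expired on 4 April 2024; that interval cannot revive it.
The other events in the timeline have no effect on the limitation period under the stated rules.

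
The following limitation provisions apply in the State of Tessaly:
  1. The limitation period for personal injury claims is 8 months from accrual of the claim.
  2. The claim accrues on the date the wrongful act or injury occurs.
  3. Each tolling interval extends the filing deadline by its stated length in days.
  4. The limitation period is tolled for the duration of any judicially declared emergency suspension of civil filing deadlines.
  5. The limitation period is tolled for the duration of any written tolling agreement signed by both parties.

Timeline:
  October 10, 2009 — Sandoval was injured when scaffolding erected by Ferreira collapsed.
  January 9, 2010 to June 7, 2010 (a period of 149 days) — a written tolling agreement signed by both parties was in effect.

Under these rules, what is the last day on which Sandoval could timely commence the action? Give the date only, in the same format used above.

November 6, 2010

The claim accrued on October 10, 2009, the date of the act.
Adding the 8 months base period to October 10, 2009 gives a deadline of June 10, 2010, before any tolling.
Because the written tolling agreement ran from January 9, 2010 to June 7, 2010, the deadline is extended by 149 days to November 6, 2010.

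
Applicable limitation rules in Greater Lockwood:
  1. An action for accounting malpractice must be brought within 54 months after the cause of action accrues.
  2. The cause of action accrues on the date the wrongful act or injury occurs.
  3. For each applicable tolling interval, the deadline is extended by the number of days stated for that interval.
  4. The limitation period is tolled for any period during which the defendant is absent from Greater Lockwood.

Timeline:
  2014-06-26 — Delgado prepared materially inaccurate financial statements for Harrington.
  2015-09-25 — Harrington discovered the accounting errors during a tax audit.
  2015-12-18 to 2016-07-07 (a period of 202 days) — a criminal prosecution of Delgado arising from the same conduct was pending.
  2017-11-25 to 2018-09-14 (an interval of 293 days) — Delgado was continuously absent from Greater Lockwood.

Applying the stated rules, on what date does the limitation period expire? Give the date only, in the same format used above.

2019-10-15

Accrual is governed by the date of the act, so the period began to run on 2014-06-26; the later discovery on 2015-09-25 is irrelevant under the stated rule.
54 months from 2014-06-26 is 2018-12-26.
Because the defendant's absence from the jurisdiction ran from 2017-11-25 to 2018-09-14, the deadline is extended by 293 days to 2019-10-15.
No stated provision tolls the period for a criminal prosecution, so the interval from 2015-12-18 to 2016-07-07 has no effect on the deadline.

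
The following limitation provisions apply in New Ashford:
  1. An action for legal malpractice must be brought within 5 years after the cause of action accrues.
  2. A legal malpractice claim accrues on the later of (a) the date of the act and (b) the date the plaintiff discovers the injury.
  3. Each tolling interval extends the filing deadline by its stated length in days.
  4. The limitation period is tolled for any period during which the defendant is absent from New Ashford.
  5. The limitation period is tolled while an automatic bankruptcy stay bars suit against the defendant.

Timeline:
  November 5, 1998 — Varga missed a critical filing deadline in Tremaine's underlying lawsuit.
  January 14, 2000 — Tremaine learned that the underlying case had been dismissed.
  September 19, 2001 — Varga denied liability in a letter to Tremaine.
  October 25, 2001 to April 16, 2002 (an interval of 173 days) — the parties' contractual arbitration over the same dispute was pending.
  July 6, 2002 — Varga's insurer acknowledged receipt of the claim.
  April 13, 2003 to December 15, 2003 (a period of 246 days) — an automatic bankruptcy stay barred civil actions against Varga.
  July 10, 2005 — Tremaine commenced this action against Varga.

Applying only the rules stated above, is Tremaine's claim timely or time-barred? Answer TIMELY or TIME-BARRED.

TIMELY

Taking the later of the act (November 5, 1998) and discovery (January 14, 2000), the claim accrued on January 14, 2000.
The untolled deadline — 5 years after January 14, 2000 — is January 14, 2005.
The period was tolled for 246 days by the automatic bankruptcy stay (April 13, 2003 to December 15, 2003), pushing the deadline to September 17, 2005.
Although a pending arbitration ran from October 25, 2001 to April 16, 2002, the stated rules do not make that a tolling event, so it is disregarded.
Nothing else in the chronology tolls or restarts the period.
Filing on July 10, 2005 beat the September 17, 2005 deadline — the action is timely.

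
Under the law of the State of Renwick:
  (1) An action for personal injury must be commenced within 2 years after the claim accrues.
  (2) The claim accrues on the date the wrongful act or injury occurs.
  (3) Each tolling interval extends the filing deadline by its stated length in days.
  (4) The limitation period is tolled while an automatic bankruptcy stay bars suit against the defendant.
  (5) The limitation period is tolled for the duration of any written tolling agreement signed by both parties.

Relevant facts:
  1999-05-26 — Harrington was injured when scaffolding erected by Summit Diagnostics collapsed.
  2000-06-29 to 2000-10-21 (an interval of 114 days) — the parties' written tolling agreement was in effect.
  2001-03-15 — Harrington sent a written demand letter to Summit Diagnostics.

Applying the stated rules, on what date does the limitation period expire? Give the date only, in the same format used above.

The limitation period began to run on 1999-05-26.
Adding the 2 years base period to 1999-05-26 gives a deadline of 2001-05-26, before any tolling.
The written tolling agreement from 2000-06-29 to 2000-10-21 tolled the period for 114 days, extending the deadline to 2001-09-17.
The other events in the timeline have no effect on the limitation period under the stated rules.

2001-09-17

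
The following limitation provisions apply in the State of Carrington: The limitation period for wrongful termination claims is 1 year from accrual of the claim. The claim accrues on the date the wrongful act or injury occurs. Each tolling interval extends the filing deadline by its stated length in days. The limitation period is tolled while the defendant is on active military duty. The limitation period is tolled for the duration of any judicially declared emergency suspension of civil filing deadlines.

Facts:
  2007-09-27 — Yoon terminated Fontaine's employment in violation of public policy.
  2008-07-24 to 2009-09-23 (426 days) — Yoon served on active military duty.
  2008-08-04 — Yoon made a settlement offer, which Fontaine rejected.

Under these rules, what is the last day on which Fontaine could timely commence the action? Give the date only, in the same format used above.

2009-11-27

The claim accrued on 2007-09-27, the date of the act.
The untolled deadline — 1 year after 2007-09-27 — is 2008-09-27.
The defendant's active military service from 2008-07-24 to 2009-09-23 tolled the period for 426 days, extending the deadline to 2009-11-27.
Nothing else in the chronology tolls or restarts the period.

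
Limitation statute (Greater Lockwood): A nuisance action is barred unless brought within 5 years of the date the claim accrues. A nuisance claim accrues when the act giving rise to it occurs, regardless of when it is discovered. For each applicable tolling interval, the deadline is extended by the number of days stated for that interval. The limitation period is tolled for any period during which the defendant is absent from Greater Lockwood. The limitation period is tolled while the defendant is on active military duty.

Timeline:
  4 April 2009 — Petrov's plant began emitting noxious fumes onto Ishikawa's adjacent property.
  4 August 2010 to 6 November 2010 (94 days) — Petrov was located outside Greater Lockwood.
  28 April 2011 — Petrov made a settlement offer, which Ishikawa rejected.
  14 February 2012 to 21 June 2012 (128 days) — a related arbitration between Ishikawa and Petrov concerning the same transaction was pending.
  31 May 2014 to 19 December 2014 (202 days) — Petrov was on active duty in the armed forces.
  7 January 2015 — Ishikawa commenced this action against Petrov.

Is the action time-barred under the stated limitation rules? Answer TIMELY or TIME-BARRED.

The claim accrued on 4 April 2009, the date of the act.
Adding the 5 years base period to 4 April 2009 gives a deadline of 4 April 2014, before any tolling.
The defendant's absence from the jurisdiction from 4 August 2010 to 6 November 2010 tolled the period for 94 days, extending the deadline to 7 July 2014.
The defendant's active military service from 31 May 2014 to 19 December 2014 tolled the period for 202 days, extending the deadline to 25 January 2015.
The pending related arbitration from 14 February 2012 to 21 June 2012 does not toll the period, because no stated rule makes a pending arbitration a tolling event.
None of the other events listed affects the running of the period under the stated rules.
Ishikawa filed on 7 January 2015, before the 25 January 2015 deadline, so the action is timely.

TIMELY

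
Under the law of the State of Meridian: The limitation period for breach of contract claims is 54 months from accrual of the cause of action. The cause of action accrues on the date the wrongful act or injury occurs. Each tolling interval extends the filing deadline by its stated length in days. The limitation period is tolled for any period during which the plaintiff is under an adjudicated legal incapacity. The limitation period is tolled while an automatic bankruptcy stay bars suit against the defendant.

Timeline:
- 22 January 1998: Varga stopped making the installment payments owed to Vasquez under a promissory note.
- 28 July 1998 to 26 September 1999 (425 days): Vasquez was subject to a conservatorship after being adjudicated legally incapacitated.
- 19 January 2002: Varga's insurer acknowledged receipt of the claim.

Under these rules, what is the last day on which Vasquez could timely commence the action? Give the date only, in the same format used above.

The limitation period began to run on 22 January 1998.
54 months from 22 January 1998 is 22 July 2002.
The period was tolled for 425 days by the plaintiff's legal incapacity (28 July 1998 to 26 September 1999), pushing the deadline to 20 September 2003.
None of the other events listed affects the running of the period under the stated rules.

20 September 2003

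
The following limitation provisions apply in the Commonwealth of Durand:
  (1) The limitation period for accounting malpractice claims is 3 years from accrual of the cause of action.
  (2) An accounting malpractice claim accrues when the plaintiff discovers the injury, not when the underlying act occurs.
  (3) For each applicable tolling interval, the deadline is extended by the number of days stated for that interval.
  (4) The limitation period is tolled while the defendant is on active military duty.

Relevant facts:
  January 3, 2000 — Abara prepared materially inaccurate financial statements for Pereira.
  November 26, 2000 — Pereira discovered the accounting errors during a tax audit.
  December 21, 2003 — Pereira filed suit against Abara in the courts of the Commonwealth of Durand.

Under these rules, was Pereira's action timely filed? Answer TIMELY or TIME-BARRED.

Accrual is tied to discovery, so the period began on November 26, 2000 rather than on January 3, 2000 when the act occurred.
3 years from November 26, 2000 is November 26, 2003.
Filing on December 21, 2003 missed the November 26, 2003 deadline — the action is time-barred.

TIME-BARRED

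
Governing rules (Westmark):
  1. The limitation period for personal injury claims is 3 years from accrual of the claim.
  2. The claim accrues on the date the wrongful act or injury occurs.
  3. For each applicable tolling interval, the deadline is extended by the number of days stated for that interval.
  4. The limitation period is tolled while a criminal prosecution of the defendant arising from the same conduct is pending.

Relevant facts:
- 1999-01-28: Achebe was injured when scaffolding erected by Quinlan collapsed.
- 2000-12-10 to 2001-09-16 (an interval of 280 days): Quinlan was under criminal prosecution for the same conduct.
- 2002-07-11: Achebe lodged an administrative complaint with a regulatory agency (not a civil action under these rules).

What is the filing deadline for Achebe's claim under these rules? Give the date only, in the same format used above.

The claim accrued on 1999-01-28, the date of the act.
3 years from 1999-01-28 is 2002-01-28.
The period was tolled for 280 days by the pending criminal prosecution (2000-12-10 to 2001-09-16), pushing the deadline to 2002-11-04.
The other events in the timeline have no effect on the limitation period under the stated rules.

2002-11-04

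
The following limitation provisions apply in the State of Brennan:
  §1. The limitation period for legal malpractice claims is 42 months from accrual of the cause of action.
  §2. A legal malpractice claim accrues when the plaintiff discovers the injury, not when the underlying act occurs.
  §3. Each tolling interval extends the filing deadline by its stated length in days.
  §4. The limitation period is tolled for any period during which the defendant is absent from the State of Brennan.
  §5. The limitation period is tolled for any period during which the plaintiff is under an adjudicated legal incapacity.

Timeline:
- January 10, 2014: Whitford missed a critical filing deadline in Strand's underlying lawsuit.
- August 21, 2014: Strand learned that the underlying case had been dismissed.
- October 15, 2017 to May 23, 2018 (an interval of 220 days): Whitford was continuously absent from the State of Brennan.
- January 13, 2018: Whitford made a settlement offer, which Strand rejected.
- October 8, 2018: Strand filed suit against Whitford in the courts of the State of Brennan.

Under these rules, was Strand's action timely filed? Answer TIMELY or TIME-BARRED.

TIME-BARRED

Accrual is tied to discovery, so the period began on August 21, 2014 rather than on January 10, 2014 when the act occurred.
42 months from August 21, 2014 is February 21, 2018.
The period was tolled for 220 days by the defendant's absence from the jurisdiction (October 15, 2017 to May 23, 2018), pushing the deadline to September 29, 2018.
Nothing else in the chronology tolls or restarts the period.
Strand filed on October 8, 2018, after the September 29, 2018 deadline, so the action is time-barred.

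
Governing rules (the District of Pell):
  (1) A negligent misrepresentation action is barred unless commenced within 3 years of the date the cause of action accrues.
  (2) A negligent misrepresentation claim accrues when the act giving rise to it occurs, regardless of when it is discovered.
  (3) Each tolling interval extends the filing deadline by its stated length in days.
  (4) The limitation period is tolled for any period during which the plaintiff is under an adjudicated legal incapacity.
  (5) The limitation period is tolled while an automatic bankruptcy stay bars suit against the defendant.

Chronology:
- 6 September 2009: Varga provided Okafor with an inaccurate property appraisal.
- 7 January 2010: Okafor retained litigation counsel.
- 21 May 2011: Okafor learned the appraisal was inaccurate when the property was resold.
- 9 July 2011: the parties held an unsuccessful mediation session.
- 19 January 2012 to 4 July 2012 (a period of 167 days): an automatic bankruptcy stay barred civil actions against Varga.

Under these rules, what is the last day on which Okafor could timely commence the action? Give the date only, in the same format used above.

20 February 2013

Accrual is governed by the date of the act, so the period began to run on 6 September 2009; the later discovery on 21 May 2011 is irrelevant under the stated rule.
3 years from 6 September 2009 is 6 September 2012.
The automatic bankruptcy stay from 19 January 2012 to 4 July 2012 tolled the period for 167 days, extending the deadline to 20 February 2013.
The other events in the timeline have no effect on the limitation period under the stated rules.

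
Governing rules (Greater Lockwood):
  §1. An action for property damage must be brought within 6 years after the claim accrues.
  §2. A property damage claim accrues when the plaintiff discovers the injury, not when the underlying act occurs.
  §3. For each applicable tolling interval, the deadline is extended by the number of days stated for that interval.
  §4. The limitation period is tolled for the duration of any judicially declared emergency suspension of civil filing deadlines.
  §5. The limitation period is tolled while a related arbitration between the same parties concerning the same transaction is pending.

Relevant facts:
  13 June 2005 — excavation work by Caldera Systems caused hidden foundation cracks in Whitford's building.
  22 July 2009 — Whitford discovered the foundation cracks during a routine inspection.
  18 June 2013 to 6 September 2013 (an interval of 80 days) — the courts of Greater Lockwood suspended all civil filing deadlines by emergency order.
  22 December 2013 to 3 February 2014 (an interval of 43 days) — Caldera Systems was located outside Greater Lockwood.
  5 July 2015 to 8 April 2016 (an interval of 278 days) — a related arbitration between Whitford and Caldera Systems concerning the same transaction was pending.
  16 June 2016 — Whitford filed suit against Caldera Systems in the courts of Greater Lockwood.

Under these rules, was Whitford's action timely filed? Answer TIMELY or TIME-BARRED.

TIMELY

The claim did not accrue until Whitford discovered the injury on 22 July 2009; the 13 June 2005 act date does not start the clock under the stated rule.
The untolled deadline — 6 years after 22 July 2009 — is 22 July 2015.
The emergency suspension of filing deadlines from 18 June 2013 to 6 September 2013 tolled the period for 80 days, extending the deadline to 10 October 2015.
Because the pending related arbitration ran from 5 July 2015 to 8 April 2016, the deadline is extended by 278 days to 14 July 2016.
The defendant's absence from the jurisdiction from 22 December 2013 to 3 February 2014 does not toll the period, because no stated rule makes the defendant's absence a tolling event.
Whitford filed on 16 June 2016, before the 14 July 2016 deadline, so the action is timely.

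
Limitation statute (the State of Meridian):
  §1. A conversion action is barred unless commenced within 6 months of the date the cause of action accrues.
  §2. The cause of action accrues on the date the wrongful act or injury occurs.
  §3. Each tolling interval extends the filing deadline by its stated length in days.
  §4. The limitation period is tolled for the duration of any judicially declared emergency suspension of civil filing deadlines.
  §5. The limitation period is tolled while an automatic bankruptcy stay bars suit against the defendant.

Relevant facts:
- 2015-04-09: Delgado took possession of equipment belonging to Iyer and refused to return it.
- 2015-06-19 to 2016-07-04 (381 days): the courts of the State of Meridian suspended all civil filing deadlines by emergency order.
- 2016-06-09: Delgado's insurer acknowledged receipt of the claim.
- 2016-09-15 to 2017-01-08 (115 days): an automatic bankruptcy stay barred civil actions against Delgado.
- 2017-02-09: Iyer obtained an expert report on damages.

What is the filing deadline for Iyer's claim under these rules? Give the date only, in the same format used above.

2017-02-16

The limitation period began to run on 2015-04-09.
Adding the 6 months base period to 2015-04-09 gives a deadline of 2015-10-09, before any tolling.
The period was tolled for 381 days by the emergency suspension of filing deadlines (2015-06-19 to 2016-07-04), pushing the deadline to 2016-10-24.
The period was tolled for 115 days by the automatic bankruptcy stay (2016-09-15 to 2017-01-08), pushing the deadline to 2017-02-16.
Nothing else in the chronology tolls or restarts the period.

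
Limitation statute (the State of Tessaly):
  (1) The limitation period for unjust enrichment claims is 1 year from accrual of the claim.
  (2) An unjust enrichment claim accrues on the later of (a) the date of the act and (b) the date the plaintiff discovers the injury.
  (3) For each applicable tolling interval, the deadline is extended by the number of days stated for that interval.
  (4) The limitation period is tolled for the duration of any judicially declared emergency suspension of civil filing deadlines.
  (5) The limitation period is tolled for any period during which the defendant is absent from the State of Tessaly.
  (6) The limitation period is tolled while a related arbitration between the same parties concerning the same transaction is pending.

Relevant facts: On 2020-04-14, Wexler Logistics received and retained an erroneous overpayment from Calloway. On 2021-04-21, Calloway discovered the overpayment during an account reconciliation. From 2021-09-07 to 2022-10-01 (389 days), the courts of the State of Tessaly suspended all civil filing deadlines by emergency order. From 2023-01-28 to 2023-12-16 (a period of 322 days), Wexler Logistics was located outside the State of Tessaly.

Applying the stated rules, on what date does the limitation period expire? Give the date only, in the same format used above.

Because discovery on 2021-04-21 post-dates the 2020-04-14 act, accrual under the later-of rule falls on 2021-04-21.
1 year from 2021-04-21 is 2022-04-21.
The emergency suspension of filing deadlines from 2021-09-07 to 2022-10-01 tolled the period for 389 days, extending the deadline to 2023-05-15.
The period was tolled for 322 days by the defendant's absence from the jurisdiction (2023-01-28 to 2023-12-16), pushing the deadline to 2024-04-01.

2024-04-01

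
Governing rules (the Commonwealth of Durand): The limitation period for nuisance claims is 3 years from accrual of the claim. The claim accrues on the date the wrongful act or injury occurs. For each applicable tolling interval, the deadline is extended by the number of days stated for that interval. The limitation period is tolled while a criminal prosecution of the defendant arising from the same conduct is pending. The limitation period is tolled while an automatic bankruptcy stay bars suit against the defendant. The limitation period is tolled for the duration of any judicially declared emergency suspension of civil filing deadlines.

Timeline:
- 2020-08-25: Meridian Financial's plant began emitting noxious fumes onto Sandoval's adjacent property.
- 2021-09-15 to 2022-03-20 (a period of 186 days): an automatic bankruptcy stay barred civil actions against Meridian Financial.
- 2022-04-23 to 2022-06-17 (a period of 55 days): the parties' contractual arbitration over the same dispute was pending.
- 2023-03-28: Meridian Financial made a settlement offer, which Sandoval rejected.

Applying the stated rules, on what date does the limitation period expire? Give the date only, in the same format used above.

2024-02-27

The claim accrued on 2020-08-25, when the wrongful act occurred.
The untolled deadline — 3 years after 2020-08-25 — is 2023-08-25.
The automatic bankruptcy stay from 2021-09-15 to 2022-03-20 tolled the period for 186 days, extending the deadline to 2024-02-27.
The pending related arbitration from 2022-04-23 to 2022-06-17 does not toll the period, because no stated rule makes a pending arbitration a tolling event.
Nothing else in the chronology tolls or restarts the period.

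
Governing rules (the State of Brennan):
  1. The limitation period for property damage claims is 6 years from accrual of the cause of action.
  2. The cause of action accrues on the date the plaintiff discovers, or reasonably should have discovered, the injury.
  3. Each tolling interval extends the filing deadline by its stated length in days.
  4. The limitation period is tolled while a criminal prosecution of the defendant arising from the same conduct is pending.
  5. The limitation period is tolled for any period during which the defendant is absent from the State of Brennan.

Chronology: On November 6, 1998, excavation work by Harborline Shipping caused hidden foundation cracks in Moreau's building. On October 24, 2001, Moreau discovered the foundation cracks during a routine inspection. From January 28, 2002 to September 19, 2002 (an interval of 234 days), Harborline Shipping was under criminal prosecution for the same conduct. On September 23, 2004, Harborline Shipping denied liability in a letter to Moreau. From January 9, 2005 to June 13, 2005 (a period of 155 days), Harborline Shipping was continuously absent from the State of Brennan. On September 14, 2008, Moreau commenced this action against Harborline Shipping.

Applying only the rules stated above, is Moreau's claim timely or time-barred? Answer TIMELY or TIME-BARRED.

TIMELY

The claim did not accrue until Moreau discovered the injury on October 24, 2001; the November 6, 1998 act date does not start the clock under the stated rule.
The untolled deadline — 6 years after October 24, 2001 — is October 24, 2007.
Because the pending criminal prosecution ran from January 28, 2002 to September 19, 2002, the deadline is extended by 234 days to June 14, 2008.
The defendant's absence from the jurisdiction from January 9, 2005 to June 13, 2005 tolled the period for 155 days, extending the deadline to November 16, 2008.
Nothing else in the chronology tolls or restarts the period.
The September 14, 2008 filing precedes the November 16, 2008 deadline; the claim is timely.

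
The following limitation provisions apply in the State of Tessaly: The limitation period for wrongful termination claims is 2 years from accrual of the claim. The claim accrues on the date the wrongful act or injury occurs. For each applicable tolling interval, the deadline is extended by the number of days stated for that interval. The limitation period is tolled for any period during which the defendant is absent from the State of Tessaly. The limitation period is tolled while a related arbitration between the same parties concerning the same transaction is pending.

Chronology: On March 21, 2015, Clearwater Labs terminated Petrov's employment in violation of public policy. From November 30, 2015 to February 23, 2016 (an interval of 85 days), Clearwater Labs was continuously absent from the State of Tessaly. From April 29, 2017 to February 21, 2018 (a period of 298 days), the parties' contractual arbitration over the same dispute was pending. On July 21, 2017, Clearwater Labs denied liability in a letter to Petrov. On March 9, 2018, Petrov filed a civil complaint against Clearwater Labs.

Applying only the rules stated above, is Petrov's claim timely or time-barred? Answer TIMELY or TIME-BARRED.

The claim accrued on March 21, 2015, the date of the act.
Adding the 2 years base period to March 21, 2015 gives a deadline of March 21, 2017, before any tolling.
The period was tolled for 85 days by the defendant's absence from the jurisdiction (November 30, 2015 to February 23, 2016), pushing the deadline to June 14, 2017.
Because the pending related arbitration ran from April 29, 2017 to February 21, 2018, the deadline is extended by 298 days to April 8, 2018.
The other events in the timeline have no effect on the limitation period under the stated rules.
The March 9, 2018 filing precedes the April 8, 2018 deadline; the claim is timely.

TIMELY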